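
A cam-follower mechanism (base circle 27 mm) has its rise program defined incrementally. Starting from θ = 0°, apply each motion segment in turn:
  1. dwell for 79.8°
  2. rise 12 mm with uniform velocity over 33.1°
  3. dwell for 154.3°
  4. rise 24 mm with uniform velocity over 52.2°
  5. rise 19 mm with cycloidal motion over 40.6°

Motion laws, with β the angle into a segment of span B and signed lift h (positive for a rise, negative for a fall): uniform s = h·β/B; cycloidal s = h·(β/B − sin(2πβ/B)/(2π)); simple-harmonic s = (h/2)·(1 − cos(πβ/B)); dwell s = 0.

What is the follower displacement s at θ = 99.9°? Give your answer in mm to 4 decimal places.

seg 1 [0°–79.8°] dwell: s stays 0.0000
seg 2 [79.8°–112.9°] uniform, h=12: θ=99.9° here. β=20.1, B=33.1. 12·20.1/33.1 = 7.2870 → s = 7.2870

7.2870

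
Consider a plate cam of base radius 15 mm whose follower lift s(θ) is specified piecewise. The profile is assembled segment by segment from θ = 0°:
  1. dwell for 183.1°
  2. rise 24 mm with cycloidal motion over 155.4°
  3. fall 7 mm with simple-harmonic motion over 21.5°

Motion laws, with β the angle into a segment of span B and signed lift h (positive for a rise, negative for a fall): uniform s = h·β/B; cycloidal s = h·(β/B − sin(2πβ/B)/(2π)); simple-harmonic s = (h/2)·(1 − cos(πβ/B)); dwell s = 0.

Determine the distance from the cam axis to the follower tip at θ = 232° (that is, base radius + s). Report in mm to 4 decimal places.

seg 1 [0°–183.1°] dwell: s stays 0.0000
seg 2 [183.1°–338.5°] cycloidal, h=24: θ=232° here. β=48.9, B=155.4. 24·(0.3147 − sin(2π·0.3147)/(2π)) = 4.0434 → s = 4.0434
radial distance = base radius + s = 15 + 4.0434 = 19.0434

19.0434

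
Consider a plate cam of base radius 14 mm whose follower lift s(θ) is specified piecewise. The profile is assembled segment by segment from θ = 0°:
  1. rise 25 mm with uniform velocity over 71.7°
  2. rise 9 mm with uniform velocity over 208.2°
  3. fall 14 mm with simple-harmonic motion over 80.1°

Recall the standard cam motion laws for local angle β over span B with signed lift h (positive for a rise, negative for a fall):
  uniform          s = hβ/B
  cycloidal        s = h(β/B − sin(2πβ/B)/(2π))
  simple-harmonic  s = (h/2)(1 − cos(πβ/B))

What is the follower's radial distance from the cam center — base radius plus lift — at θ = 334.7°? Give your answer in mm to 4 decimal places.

seg 1 [0°–71.7°] uniform, h=25: full span → s += 25 → s = 25.0000
seg 2 [71.7°–279.9°] uniform, h=9: full span → s += 9 → s = 34.0000
seg 3 [279.9°–360°] simple-harmonic, h=-14: θ=334.7° here. β=54.8, B=80.1. -14/2·(1 − cos(π·0.6841)) = -10.8274 → s = 23.1726
radial distance = base radius + s = 14 + 23.1726 = 37.1726

37.1726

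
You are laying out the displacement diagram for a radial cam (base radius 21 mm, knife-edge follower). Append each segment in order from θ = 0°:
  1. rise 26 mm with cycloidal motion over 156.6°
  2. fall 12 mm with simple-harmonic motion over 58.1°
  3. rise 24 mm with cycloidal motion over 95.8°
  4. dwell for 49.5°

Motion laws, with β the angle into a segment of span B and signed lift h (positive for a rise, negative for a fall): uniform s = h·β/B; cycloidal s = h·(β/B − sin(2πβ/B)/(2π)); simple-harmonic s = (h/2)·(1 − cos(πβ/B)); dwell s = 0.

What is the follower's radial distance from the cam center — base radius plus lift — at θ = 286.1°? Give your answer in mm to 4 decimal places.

seg 1 [0°–156.6°] cycloidal, h=26: full span → s += 26 → s = 26.0000
seg 2 [156.6°–214.7°] simple-harmonic, h=-12: full span → s += -12 → s = 14.0000
seg 3 [214.7°–310.5°] cycloidal, h=24: θ=286.1° here. β=71.4, B=95.8. 24·(0.7453 − sin(2π·0.7453)/(2π)) = 21.7053 → s = 35.7053
radial distance = base radius + s = 21 + 35.7053 = 56.7053

56.7053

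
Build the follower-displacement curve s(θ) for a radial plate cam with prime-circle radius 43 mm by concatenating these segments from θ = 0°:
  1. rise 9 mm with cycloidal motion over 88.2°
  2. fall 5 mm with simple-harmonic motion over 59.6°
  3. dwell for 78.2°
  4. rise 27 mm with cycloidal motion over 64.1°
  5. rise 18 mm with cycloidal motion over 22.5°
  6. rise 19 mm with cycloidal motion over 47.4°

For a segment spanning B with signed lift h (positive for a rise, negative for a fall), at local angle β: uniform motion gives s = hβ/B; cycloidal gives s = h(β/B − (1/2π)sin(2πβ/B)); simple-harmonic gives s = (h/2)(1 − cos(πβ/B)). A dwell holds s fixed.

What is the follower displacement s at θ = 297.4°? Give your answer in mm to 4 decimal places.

seg 1 [0°–88.2°] cycloidal, h=9: full span → s += 9 → s = 9.0000
seg 2 [88.2°–147.8°] simple-harmonic, h=-5: full span → s += -5 → s = 4.0000
seg 3 [147.8°–226°] dwell: s stays 4.0000
seg 4 [226°–290.1°] cycloidal, h=27: full span → s += 27 → s = 31.0000
seg 5 [290.1°–312.6°] cycloidal, h=18: θ=297.4° here. β=7.3, B=22.5. 18·(0.3244 − sin(2π·0.3244)/(2π)) = 3.2829 → s = 34.2829

34.2829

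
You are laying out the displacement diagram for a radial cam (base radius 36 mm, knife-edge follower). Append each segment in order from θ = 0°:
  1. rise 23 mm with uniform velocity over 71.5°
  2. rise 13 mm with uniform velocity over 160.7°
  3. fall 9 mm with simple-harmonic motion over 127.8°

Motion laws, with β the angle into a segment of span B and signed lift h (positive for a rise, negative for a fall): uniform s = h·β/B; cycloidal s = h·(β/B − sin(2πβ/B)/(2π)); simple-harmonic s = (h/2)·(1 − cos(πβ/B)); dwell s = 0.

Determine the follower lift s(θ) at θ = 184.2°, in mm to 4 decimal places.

seg 1 [0°–71.5°] uniform, h=23: full span → s += 23 → s = 23.0000
seg 2 [71.5°–232.2°] uniform, h=13: θ=184.2° here. β=112.7, B=160.7. 13·112.7/160.7 = 9.1170 → s = 32.1170

32.1170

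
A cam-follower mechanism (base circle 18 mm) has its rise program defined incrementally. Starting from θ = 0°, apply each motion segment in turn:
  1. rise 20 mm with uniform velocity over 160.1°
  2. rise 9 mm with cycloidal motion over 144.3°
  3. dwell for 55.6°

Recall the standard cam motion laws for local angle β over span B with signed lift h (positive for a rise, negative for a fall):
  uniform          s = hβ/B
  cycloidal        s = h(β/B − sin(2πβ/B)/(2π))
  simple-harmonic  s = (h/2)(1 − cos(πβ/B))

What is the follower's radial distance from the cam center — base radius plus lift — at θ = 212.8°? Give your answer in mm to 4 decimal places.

seg 1 [0°–160.1°] uniform, h=20: full span → s += 20 → s = 20.0000
seg 2 [160.1°–304.4°] cycloidal, h=9: θ=212.8° here. β=52.7, B=144.3. 9·(0.3652 − sin(2π·0.3652)/(2π)) = 2.2137 → s = 22.2137
radial distance = base radius + s = 18 + 22.2137 = 40.2137

40.2137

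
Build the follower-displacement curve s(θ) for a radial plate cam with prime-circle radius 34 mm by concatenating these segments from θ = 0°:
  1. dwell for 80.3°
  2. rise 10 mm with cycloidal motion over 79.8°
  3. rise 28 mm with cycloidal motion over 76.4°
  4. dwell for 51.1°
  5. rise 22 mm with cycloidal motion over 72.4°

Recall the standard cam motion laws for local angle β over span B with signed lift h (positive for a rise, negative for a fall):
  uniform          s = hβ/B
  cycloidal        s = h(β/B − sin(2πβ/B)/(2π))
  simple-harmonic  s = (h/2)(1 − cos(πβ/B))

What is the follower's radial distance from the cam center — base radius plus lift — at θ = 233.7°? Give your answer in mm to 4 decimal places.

seg 1 [0°–80.3°] dwell: s stays 0.0000
seg 2 [80.3°–160.1°] cycloidal, h=10: full span → s += 10 → s = 10.0000
seg 3 [160.1°–236.5°] cycloidal, h=28: θ=233.7° here. β=73.6, B=76.4. 28·(0.9634 − sin(2π·0.9634)/(2π)) = 27.9910 → s = 37.9910
radial distance = base radius + s = 34 + 37.9910 = 71.9910

71.9910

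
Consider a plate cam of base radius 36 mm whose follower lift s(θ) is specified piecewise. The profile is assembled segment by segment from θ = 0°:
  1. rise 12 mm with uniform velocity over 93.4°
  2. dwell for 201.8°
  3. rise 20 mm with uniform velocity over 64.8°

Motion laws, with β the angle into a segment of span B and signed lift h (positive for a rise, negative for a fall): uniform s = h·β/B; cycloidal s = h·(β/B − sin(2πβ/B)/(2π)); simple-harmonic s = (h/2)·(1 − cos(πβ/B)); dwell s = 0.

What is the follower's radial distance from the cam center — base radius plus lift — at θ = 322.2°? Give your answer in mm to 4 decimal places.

seg 1 [0°–93.4°] uniform, h=12: full span → s += 12 → s = 12.0000
seg 2 [93.4°–295.2°] dwell: s stays 12.0000
seg 3 [295.2°–360°] uniform, h=20: θ=322.2° here. β=27, B=64.8. 20·27/64.8 = 8.3333 → s = 20.3333
radial distance = base radius + s = 36 + 20.3333 = 56.3333

56.3333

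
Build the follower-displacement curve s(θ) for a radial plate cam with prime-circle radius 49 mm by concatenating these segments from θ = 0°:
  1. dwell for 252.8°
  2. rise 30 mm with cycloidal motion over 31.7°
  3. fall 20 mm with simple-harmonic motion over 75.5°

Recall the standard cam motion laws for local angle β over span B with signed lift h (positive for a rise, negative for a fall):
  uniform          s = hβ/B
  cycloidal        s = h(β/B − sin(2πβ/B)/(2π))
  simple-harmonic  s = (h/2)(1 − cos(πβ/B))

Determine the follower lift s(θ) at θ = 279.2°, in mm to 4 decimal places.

seg 1 [0°–252.8°] dwell: s stays 0.0000
seg 2 [252.8°–284.5°] cycloidal, h=30: θ=279.2° here. β=26.4, B=31.7. 30·(0.8328 − sin(2π·0.8328)/(2π)) = 29.1271 → s = 29.1271

29.1271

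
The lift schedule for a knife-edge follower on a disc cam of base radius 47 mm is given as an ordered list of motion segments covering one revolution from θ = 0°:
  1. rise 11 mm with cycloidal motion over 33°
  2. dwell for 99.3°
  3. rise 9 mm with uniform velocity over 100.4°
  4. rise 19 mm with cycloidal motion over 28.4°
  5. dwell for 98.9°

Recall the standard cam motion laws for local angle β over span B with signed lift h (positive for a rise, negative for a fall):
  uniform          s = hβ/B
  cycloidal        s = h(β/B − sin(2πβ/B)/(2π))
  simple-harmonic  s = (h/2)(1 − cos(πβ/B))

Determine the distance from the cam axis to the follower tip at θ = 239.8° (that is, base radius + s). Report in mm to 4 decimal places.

seg 1 [0°–33°] cycloidal, h=11: full span → s += 11 → s = 11.0000
seg 2 [33°–132.3°] dwell: s stays 11.0000
seg 3 [132.3°–232.7°] uniform, h=9: full span → s += 9 → s = 20.0000
seg 4 [232.7°–261.1°] cycloidal, h=19: θ=239.8° here. β=7.1, B=28.4. 19·(0.2500 − sin(2π·0.2500)/(2π)) = 1.7261 → s = 21.7261
radial distance = base radius + s = 47 + 21.7261 = 68.7261

68.7261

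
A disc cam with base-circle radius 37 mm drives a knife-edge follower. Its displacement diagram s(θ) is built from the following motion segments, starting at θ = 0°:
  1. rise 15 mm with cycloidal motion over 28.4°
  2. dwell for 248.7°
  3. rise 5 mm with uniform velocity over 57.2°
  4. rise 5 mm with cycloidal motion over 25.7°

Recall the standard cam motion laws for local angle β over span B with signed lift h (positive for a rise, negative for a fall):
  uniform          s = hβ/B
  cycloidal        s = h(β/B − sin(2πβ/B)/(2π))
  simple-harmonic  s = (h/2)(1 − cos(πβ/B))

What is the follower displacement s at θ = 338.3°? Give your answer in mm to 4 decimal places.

seg 1 [0°–28.4°] cycloidal, h=15: full span → s += 15 → s = 15.0000
seg 2 [28.4°–277.1°] dwell: s stays 15.0000
seg 3 [277.1°–334.3°] uniform, h=5: full span → s += 5 → s = 20.0000
seg 4 [334.3°–360°] cycloidal, h=5: θ=338.3° here. β=4, B=25.7. 5·(0.1556 − sin(2π·0.1556)/(2π)) = 0.1182 → s = 20.1182

20.1182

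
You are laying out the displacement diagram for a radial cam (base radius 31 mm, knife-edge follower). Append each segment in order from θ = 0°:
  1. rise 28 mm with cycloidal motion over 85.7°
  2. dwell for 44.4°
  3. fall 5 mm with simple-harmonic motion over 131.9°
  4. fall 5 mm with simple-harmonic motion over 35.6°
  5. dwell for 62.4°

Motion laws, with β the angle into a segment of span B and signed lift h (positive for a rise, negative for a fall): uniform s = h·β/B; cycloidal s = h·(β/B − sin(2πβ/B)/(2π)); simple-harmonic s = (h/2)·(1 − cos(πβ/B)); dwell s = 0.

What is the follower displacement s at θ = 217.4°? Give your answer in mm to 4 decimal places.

seg 1 [0°–85.7°] cycloidal, h=28: full span → s += 28 → s = 28.0000
seg 2 [85.7°–130.1°] dwell: s stays 28.0000
seg 3 [130.1°–262°] simple-harmonic, h=-5: θ=217.4° here. β=87.3, B=131.9. -5/2·(1 − cos(π·0.6619)) = -3.7172 → s = 24.2828

24.2828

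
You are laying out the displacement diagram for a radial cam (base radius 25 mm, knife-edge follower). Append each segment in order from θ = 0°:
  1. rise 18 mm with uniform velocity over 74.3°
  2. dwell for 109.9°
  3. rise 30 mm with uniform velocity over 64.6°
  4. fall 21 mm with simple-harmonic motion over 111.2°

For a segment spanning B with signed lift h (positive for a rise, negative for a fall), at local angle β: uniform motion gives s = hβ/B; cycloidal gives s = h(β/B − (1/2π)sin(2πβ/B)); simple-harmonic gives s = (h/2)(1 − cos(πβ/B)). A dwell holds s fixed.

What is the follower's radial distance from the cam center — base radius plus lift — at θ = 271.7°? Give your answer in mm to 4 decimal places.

seg 1 [0°–74.3°] uniform, h=18: full span → s += 18 → s = 18.0000
seg 2 [74.3°–184.2°] dwell: s stays 18.0000
seg 3 [184.2°–248.8°] uniform, h=30: full span → s += 30 → s = 48.0000
seg 4 [248.8°–360°] simple-harmonic, h=-21: θ=271.7° here. β=22.9, B=111.2. -21/2·(1 − cos(π·0.2059)) = -2.1219 → s = 45.8781
radial distance = base radius + s = 25 + 45.8781 = 70.8781

70.8781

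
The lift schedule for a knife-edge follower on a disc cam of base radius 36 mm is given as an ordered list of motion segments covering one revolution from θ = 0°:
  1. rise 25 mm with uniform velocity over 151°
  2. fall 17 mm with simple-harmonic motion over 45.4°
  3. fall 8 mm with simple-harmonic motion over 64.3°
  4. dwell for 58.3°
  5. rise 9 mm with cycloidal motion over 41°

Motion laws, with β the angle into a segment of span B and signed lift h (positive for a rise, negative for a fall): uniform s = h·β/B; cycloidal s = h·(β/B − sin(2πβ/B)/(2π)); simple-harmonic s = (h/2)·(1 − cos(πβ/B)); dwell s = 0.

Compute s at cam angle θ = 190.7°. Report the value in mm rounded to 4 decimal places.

seg 1 [0°–151°] uniform, h=25: full span → s += 25 → s = 25.0000
seg 2 [151°–196.4°] simple-harmonic, h=-17: θ=190.7° here. β=39.7, B=45.4. -17/2·(1 − cos(π·0.8744)) = -16.3473 → s = 8.6527

8.6527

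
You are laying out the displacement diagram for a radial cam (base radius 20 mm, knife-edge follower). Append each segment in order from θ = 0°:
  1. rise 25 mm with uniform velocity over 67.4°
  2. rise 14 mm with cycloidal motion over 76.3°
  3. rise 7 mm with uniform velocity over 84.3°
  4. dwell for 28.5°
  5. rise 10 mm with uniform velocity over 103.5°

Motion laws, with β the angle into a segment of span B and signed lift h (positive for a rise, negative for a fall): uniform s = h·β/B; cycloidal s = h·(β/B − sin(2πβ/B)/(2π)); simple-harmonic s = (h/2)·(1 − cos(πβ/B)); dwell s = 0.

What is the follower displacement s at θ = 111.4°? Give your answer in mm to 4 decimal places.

seg 1 [0°–67.4°] uniform, h=25: full span → s += 25 → s = 25.0000
seg 2 [67.4°–143.7°] cycloidal, h=14: θ=111.4° here. β=44, B=76.3. 14·(0.5767 − sin(2π·0.5767)/(2π)) = 9.1058 → s = 34.1058

34.1058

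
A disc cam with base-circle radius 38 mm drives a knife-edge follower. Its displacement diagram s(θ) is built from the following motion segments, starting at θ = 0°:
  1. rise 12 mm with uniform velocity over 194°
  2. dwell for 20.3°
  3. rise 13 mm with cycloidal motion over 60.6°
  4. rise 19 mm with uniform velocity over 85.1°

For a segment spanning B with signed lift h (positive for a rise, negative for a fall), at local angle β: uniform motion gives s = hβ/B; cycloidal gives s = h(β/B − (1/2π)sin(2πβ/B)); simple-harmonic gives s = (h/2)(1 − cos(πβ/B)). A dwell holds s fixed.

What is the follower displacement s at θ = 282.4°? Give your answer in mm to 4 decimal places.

seg 1 [0°–194°] uniform, h=12: full span → s += 12 → s = 12.0000
seg 2 [194°–214.3°] dwell: s stays 12.0000
seg 3 [214.3°–274.9°] cycloidal, h=13: full span → s += 13 → s = 25.0000
seg 4 [274.9°–360°] uniform, h=19: θ=282.4° here. β=7.5, B=85.1. 19·7.5/85.1 = 1.6745 → s = 26.6745

26.6745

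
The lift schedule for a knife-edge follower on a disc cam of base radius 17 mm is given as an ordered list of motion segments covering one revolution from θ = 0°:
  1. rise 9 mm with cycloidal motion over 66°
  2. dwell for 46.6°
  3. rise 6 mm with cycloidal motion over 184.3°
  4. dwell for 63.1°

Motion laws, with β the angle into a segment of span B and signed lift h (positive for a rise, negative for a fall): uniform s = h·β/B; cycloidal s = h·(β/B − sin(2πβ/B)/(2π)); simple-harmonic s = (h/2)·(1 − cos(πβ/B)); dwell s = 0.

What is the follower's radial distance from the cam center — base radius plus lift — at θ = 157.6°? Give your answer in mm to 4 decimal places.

seg 1 [0°–66°] cycloidal, h=9: full span → s += 9 → s = 9.0000
seg 2 [66°–112.6°] dwell: s stays 9.0000
seg 3 [112.6°–296.9°] cycloidal, h=6: θ=157.6° here. β=45, B=184.3. 6·(0.2442 − sin(2π·0.2442)/(2π)) = 0.5107 → s = 9.5107
radial distance = base radius + s = 17 + 9.5107 = 26.5107

26.5107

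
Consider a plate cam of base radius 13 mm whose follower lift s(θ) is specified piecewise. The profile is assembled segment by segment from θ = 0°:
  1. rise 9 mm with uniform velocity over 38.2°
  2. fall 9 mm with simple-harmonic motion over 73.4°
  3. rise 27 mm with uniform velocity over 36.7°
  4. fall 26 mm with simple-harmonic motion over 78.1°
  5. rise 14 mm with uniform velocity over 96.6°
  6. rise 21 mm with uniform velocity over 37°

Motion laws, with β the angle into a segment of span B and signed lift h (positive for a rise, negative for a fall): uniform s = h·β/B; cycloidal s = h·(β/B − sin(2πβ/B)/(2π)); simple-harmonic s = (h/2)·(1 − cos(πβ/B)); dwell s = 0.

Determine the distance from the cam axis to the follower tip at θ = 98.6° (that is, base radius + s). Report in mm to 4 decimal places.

seg 1 [0°–38.2°] uniform, h=9: full span → s += 9 → s = 9.0000
seg 2 [38.2°–111.6°] simple-harmonic, h=-9: θ=98.6° here. β=60.4, B=73.4. -9/2·(1 − cos(π·0.8229)) = -8.3212 → s = 0.6788
radial distance = base radius + s = 13 + 0.6788 = 13.6788

13.6788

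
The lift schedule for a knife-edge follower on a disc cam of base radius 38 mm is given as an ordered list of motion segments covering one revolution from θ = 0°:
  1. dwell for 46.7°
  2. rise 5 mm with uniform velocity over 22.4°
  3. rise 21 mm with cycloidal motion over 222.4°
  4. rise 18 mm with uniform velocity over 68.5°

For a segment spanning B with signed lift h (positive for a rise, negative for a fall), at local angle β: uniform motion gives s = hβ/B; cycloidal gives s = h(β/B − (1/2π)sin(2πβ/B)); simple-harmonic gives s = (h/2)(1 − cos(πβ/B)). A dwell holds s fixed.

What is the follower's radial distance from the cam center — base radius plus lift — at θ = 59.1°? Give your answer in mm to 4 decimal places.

seg 1 [0°–46.7°] dwell: s stays 0.0000
seg 2 [46.7°–69.1°] uniform, h=5: θ=59.1° here. β=12.4, B=22.4. 5·12.4/22.4 = 2.7679 → s = 2.7679
radial distance = base radius + s = 38 + 2.7679 = 40.7679

40.7679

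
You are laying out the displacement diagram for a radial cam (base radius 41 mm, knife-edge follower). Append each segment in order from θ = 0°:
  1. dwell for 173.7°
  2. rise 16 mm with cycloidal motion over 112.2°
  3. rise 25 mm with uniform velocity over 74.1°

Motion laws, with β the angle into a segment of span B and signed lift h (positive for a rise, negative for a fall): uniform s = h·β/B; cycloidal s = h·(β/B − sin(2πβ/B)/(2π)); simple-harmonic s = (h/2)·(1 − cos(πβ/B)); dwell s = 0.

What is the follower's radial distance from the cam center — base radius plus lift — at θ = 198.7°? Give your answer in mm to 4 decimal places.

seg 1 [0°–173.7°] dwell: s stays 0.0000
seg 2 [173.7°–285.9°] cycloidal, h=16: θ=198.7° here. β=25, B=112.2. 16·(0.2228 − sin(2π·0.2228)/(2π)) = 1.0556 → s = 1.0556
radial distance = base radius + s = 41 + 1.0556 = 42.0556

42.0556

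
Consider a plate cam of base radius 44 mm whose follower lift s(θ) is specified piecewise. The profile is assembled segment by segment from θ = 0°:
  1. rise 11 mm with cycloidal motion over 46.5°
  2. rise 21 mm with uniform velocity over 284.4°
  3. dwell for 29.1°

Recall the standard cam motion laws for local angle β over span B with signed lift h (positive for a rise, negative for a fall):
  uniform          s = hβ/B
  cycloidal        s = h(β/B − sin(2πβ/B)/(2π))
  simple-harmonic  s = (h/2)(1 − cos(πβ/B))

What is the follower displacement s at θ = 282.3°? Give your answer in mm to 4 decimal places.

seg 1 [0°–46.5°] cycloidal, h=11: full span → s += 11 → s = 11.0000
seg 2 [46.5°–330.9°] uniform, h=21: θ=282.3° here. β=235.8, B=284.4. 21·235.8/284.4 = 17.4114 → s = 28.4114

28.4114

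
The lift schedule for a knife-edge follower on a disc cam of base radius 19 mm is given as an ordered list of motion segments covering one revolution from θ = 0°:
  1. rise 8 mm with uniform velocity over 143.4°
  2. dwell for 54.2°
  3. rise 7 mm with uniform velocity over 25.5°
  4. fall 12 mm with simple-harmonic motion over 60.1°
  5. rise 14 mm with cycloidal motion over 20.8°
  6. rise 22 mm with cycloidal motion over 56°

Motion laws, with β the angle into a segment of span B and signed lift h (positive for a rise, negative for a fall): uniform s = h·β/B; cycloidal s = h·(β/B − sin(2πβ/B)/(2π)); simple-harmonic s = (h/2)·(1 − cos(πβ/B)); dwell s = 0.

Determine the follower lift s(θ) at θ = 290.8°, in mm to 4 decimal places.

seg 1 [0°–143.4°] uniform, h=8: full span → s += 8 → s = 8.0000
seg 2 [143.4°–197.6°] dwell: s stays 8.0000
seg 3 [197.6°–223.1°] uniform, h=7: full span → s += 7 → s = 15.0000
seg 4 [223.1°–283.2°] simple-harmonic, h=-12: full span → s += -12 → s = 3.0000
seg 5 [283.2°–304°] cycloidal, h=14: θ=290.8° here. β=7.6, B=20.8. 14·(0.3654 − sin(2π·0.3654)/(2π)) = 3.4476 → s = 6.4476

6.4476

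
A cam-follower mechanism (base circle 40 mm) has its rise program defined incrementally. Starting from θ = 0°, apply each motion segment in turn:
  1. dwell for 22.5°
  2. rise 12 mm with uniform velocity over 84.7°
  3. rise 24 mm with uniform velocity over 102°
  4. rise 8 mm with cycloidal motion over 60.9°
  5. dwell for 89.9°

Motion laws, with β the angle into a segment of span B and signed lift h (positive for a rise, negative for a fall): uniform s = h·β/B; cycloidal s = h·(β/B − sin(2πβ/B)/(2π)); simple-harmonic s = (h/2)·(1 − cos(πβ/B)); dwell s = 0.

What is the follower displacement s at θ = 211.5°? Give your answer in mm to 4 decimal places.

seg 1 [0°–22.5°] dwell: s stays 0.0000
seg 2 [22.5°–107.2°] uniform, h=12: full span → s += 12 → s = 12.0000
seg 3 [107.2°–209.2°] uniform, h=24: full span → s += 24 → s = 36.0000
seg 4 [209.2°–270.1°] cycloidal, h=8: θ=211.5° here. β=2.3, B=60.9. 8·(0.0378 − sin(2π·0.0378)/(2π)) = 0.0028 → s = 36.0028

36.0028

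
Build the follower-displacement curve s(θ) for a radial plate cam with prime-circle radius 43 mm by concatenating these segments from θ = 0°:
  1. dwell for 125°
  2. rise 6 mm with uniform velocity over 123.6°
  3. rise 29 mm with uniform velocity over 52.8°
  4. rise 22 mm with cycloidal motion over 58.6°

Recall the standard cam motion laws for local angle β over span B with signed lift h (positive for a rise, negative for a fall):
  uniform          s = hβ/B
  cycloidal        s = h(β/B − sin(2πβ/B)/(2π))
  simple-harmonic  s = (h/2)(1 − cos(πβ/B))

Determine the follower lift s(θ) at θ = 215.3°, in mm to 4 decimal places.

seg 1 [0°–125°] dwell: s stays 0.0000
seg 2 [125°–248.6°] uniform, h=6: θ=215.3° here. β=90.3, B=123.6. 6·90.3/123.6 = 4.3835 → s = 4.3835

4.3835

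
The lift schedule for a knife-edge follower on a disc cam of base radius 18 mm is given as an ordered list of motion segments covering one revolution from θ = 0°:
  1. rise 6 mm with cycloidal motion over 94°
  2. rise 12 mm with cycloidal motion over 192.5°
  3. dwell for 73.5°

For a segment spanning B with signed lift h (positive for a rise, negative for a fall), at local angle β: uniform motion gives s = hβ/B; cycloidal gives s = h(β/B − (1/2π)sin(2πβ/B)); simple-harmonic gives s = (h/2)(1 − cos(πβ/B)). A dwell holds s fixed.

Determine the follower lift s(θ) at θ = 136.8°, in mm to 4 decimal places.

seg 1 [0°–94°] cycloidal, h=6: full span → s += 6 → s = 6.0000
seg 2 [94°–286.5°] cycloidal, h=12: θ=136.8° here. β=42.8, B=192.5. 12·(0.2223 − sin(2π·0.2223)/(2π)) = 0.7870 → s = 6.7870

6.7870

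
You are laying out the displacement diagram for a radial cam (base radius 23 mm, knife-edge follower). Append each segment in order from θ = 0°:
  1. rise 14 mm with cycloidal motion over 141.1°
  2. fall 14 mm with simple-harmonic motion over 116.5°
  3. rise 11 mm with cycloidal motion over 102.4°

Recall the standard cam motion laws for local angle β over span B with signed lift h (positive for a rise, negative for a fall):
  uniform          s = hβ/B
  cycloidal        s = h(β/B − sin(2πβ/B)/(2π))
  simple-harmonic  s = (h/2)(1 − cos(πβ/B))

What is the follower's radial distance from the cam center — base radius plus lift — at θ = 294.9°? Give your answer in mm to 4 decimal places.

seg 1 [0°–141.1°] cycloidal, h=14: full span → s += 14 → s = 14.0000
seg 2 [141.1°–257.6°] simple-harmonic, h=-14: full span → s += -14 → s = 0.0000
seg 3 [257.6°–360°] cycloidal, h=11: θ=294.9° here. β=37.3, B=102.4. 11·(0.3643 − sin(2π·0.3643)/(2π)) = 2.6882 → s = 2.6882
radial distance = base radius + s = 23 + 2.6882 = 25.6882

25.6882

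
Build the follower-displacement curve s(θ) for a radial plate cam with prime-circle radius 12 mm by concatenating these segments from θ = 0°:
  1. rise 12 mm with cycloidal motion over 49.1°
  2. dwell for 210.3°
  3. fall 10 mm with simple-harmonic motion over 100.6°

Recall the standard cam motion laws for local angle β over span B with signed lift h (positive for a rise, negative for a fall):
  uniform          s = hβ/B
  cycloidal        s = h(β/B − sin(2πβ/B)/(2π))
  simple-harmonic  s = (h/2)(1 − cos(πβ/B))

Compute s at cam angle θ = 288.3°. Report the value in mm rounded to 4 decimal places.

seg 1 [0°–49.1°] cycloidal, h=12: full span → s += 12 → s = 12.0000
seg 2 [49.1°–259.4°] dwell: s stays 12.0000
seg 3 [259.4°–360°] simple-harmonic, h=-10: θ=288.3° here. β=28.9, B=100.6. -10/2·(1 − cos(π·0.2873)) = -1.9018 → s = 10.0982

10.0982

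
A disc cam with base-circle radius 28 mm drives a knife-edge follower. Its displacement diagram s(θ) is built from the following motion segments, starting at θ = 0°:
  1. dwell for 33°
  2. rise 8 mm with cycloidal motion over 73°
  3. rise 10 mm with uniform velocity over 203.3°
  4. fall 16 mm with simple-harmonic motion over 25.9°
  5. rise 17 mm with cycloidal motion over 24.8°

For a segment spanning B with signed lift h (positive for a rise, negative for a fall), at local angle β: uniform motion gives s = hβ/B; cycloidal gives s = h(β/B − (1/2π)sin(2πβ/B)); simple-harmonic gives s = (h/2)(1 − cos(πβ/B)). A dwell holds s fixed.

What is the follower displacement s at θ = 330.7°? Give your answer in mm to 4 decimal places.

seg 1 [0°–33°] dwell: s stays 0.0000
seg 2 [33°–106°] cycloidal, h=8: full span → s += 8 → s = 8.0000
seg 3 [106°–309.3°] uniform, h=10: full span → s += 10 → s = 18.0000
seg 4 [309.3°–335.2°] simple-harmonic, h=-16: θ=330.7° here. β=21.4, B=25.9. -16/2·(1 − cos(π·0.8263)) = -14.8375 → s = 3.1625

3.1625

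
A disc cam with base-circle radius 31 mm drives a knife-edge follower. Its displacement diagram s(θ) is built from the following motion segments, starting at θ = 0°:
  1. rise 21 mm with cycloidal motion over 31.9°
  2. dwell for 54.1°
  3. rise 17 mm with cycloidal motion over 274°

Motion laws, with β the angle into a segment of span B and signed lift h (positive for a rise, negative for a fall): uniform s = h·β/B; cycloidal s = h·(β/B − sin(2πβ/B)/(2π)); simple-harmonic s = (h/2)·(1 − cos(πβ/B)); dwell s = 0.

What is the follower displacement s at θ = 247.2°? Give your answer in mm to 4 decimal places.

seg 1 [0°–31.9°] cycloidal, h=21: full span → s += 21 → s = 21.0000
seg 2 [31.9°–86°] dwell: s stays 21.0000
seg 3 [86°–360°] cycloidal, h=17: θ=247.2° here. β=161.2, B=274. 17·(0.5883 − sin(2π·0.5883)/(2π)) = 11.4270 → s = 32.4270

32.4270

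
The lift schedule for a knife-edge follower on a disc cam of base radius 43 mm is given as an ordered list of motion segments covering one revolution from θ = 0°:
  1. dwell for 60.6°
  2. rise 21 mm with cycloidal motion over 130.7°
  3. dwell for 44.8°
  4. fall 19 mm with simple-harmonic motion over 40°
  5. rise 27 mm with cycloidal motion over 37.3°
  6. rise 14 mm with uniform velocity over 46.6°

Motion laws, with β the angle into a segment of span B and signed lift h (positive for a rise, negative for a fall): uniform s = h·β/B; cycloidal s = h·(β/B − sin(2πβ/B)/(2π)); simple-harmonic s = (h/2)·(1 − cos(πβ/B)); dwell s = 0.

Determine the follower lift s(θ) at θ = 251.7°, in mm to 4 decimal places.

seg 1 [0°–60.6°] dwell: s stays 0.0000
seg 2 [60.6°–191.3°] cycloidal, h=21: full span → s += 21 → s = 21.0000
seg 3 [191.3°–236.1°] dwell: s stays 21.0000
seg 4 [236.1°–276.1°] simple-harmonic, h=-19: θ=251.7° here. β=15.6, B=40. -19/2·(1 − cos(π·0.3900)) = -6.2820 → s = 14.7180

14.7180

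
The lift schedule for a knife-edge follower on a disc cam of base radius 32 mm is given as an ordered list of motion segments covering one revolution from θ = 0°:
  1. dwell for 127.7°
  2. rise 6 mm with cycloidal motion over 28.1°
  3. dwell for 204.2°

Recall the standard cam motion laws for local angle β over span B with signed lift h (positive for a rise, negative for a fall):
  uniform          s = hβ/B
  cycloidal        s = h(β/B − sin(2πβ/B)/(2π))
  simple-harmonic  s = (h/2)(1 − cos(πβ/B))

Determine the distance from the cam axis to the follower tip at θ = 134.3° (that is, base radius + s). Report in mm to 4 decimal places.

seg 1 [0°–127.7°] dwell: s stays 0.0000
seg 2 [127.7°–155.8°] cycloidal, h=6: θ=134.3° here. β=6.6, B=28.1. 6·(0.2349 − sin(2π·0.2349)/(2π)) = 0.4586 → s = 0.4586
radial distance = base radius + s = 32 + 0.4586 = 32.4586

32.4586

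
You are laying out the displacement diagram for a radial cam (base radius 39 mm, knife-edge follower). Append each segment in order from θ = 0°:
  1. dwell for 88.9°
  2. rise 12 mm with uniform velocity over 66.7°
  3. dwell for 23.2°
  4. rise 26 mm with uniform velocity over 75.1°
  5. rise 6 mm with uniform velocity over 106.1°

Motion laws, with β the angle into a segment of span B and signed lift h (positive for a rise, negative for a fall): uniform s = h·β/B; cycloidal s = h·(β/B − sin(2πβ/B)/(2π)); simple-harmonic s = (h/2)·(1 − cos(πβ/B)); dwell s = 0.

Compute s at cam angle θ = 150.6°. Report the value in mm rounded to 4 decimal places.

seg 1 [0°–88.9°] dwell: s stays 0.0000
seg 2 [88.9°–155.6°] uniform, h=12: θ=150.6° here. β=61.7, B=66.7. 12·61.7/66.7 = 11.1004 → s = 11.1004

11.1004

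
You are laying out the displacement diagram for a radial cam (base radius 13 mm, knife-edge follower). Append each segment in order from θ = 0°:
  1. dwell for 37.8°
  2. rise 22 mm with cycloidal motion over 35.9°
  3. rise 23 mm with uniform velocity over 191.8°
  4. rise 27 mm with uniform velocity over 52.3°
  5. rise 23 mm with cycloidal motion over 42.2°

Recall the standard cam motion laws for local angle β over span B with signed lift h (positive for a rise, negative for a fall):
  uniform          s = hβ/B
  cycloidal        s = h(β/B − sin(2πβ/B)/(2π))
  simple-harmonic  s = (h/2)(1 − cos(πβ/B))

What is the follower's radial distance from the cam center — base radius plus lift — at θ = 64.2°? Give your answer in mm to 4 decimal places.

seg 1 [0°–37.8°] dwell: s stays 0.0000
seg 2 [37.8°–73.7°] cycloidal, h=22: θ=64.2° here. β=26.4, B=35.9. 22·(0.7354 − sin(2π·0.7354)/(2π)) = 19.6649 → s = 19.6649
radial distance = base radius + s = 13 + 19.6649 = 32.6649

32.6649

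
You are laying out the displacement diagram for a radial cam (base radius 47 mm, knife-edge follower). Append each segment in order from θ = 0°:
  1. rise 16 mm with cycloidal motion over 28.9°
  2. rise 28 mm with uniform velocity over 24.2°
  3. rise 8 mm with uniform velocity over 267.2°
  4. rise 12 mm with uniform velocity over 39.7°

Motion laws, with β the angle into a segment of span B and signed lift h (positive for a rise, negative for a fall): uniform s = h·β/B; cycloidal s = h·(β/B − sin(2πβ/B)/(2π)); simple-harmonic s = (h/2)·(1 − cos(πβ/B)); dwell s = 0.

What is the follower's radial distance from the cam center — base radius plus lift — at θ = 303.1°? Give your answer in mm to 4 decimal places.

seg 1 [0°–28.9°] cycloidal, h=16: full span → s += 16 → s = 16.0000
seg 2 [28.9°–53.1°] uniform, h=28: full span → s += 28 → s = 44.0000
seg 3 [53.1°–320.3°] uniform, h=8: θ=303.1° here. β=250, B=267.2. 8·250/267.2 = 7.4850 → s = 51.4850
radial distance = base radius + s = 47 + 51.4850 = 98.4850

98.4850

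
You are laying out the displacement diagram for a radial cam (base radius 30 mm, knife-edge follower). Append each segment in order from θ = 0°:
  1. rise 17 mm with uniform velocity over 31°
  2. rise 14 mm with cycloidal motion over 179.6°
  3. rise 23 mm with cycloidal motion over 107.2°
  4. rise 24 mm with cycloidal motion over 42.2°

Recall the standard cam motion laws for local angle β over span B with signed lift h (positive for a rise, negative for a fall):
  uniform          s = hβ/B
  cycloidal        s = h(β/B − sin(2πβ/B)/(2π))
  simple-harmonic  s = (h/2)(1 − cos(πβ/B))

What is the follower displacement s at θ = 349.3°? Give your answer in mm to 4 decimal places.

seg 1 [0°–31°] uniform, h=17: full span → s += 17 → s = 17.0000
seg 2 [31°–210.6°] cycloidal, h=14: full span → s += 14 → s = 31.0000
seg 3 [210.6°–317.8°] cycloidal, h=23: full span → s += 23 → s = 54.0000
seg 4 [317.8°–360°] cycloidal, h=24: θ=349.3° here. β=31.5, B=42.2. 24·(0.7464 − sin(2π·0.7464)/(2π)) = 21.7335 → s = 75.7335

75.7335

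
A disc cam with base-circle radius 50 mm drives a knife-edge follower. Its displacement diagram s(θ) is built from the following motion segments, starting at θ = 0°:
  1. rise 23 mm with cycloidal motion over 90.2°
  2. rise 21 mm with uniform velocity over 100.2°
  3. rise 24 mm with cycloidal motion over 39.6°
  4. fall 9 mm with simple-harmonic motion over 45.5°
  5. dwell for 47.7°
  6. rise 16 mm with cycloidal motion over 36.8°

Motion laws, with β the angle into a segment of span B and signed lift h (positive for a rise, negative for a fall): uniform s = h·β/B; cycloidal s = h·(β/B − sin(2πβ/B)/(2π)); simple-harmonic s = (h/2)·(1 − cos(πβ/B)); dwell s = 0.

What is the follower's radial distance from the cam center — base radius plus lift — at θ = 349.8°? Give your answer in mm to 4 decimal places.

seg 1 [0°–90.2°] cycloidal, h=23: full span → s += 23 → s = 23.0000
seg 2 [90.2°–190.4°] uniform, h=21: full span → s += 21 → s = 44.0000
seg 3 [190.4°–230°] cycloidal, h=24: full span → s += 24 → s = 68.0000
seg 4 [230°–275.5°] simple-harmonic, h=-9: full span → s += -9 → s = 59.0000
seg 5 [275.5°–323.2°] dwell: s stays 59.0000
seg 6 [323.2°–360°] cycloidal, h=16: θ=349.8° here. β=26.6, B=36.8. 16·(0.7228 − sin(2π·0.7228)/(2π)) = 14.0747 → s = 73.0747
radial distance = base radius + s = 50 + 73.0747 = 123.0747

123.0747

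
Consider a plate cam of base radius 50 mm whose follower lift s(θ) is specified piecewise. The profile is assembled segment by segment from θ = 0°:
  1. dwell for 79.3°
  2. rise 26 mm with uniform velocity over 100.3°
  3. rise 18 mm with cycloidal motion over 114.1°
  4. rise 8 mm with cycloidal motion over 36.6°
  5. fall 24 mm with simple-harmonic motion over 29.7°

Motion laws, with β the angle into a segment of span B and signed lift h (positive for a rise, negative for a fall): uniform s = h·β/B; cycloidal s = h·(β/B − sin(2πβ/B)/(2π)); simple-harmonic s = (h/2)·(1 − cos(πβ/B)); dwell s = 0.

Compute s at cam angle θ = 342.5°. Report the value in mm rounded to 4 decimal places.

seg 1 [0°–79.3°] dwell: s stays 0.0000
seg 2 [79.3°–179.6°] uniform, h=26: full span → s += 26 → s = 26.0000
seg 3 [179.6°–293.7°] cycloidal, h=18: full span → s += 18 → s = 44.0000
seg 4 [293.7°–330.3°] cycloidal, h=8: full span → s += 8 → s = 52.0000
seg 5 [330.3°–360°] simple-harmonic, h=-24: θ=342.5° here. β=12.2, B=29.7. -24/2·(1 − cos(π·0.4108)) = -8.6802 → s = 43.3198

43.3198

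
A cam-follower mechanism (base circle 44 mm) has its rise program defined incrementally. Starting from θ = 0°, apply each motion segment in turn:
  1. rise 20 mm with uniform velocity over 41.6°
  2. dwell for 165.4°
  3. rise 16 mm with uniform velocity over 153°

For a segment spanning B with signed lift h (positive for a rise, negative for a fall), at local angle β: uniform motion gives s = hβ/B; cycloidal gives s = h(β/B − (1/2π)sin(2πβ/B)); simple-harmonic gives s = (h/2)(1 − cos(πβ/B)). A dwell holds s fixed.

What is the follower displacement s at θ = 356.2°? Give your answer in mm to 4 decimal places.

seg 1 [0°–41.6°] uniform, h=20: full span → s += 20 → s = 20.0000
seg 2 [41.6°–207°] dwell: s stays 20.0000
seg 3 [207°–360°] uniform, h=16: θ=356.2° here. β=149.2, B=153. 16·149.2/153 = 15.6026 → s = 35.6026

35.6026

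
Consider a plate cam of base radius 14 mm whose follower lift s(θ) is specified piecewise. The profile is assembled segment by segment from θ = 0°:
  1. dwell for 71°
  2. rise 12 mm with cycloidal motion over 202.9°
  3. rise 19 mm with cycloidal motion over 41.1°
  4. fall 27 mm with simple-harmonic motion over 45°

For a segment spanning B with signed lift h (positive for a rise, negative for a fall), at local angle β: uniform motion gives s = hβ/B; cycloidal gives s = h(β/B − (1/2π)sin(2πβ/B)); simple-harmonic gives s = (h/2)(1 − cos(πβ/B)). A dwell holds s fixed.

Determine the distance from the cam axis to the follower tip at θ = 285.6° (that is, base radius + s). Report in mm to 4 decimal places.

seg 1 [0°–71°] dwell: s stays 0.0000
seg 2 [71°–273.9°] cycloidal, h=12: full span → s += 12 → s = 12.0000
seg 3 [273.9°–315°] cycloidal, h=19: θ=285.6° here. β=11.7, B=41.1. 19·(0.2847 − sin(2π·0.2847)/(2π)) = 2.4563 → s = 14.4563
radial distance = base radius + s = 14 + 14.4563 = 28.4563

28.4563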